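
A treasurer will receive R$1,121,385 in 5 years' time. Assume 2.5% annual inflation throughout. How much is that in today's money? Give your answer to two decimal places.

Price-level factor over 5 years: (1 + 2.5%)^5 ≈ 1.1314082129.
Purchasing power today: R$1,121,385 divided by that factor.

R$991,140.94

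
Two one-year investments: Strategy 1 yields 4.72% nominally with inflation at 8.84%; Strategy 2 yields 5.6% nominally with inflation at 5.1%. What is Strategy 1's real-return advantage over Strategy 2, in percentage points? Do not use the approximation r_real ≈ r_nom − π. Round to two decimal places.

-4.26

Strategy 1 real return: 1.0472/1.0884 − 1 = -3.785%.
Strategy 2 real return: 1.056/1.051 − 1 = 0.476%.
Difference: -3.785 − 0.476 = -4.261 pp.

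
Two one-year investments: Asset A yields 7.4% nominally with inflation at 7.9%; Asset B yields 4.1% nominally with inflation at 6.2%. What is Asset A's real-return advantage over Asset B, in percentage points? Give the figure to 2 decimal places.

1.51

Asset A real return: 1.074/1.079 − 1 = -0.463%.
Asset B real return: 1.041/1.062 − 1 = -1.977%.
Difference: -0.463 − (-1.977) = 1.514 pp.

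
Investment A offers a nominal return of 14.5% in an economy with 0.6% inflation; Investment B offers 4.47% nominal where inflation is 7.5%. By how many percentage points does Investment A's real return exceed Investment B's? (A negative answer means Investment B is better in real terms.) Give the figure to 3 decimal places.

Investment A real return: 1.145/1.006 − 1 = 13.8171%.
Investment B real return: 1.0447/1.075 − 1 = -2.8186%.
Difference: 13.8171 − (-2.8186) = 16.6357 pp.

16.636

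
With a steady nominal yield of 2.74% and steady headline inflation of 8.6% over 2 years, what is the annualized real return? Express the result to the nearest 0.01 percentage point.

With constant rates the annual real return is the same each year: (1+2.74%)/(1+8.6%) − 1 = -0.05396.

-5.40%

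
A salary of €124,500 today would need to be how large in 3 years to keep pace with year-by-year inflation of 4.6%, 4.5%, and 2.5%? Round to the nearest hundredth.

Cumulative price-level factor: 1.046 × 1.045 × 1.025 = 1.12039675.
The nominal amount required is €124,500 scaled up by that factor.

€139,489.40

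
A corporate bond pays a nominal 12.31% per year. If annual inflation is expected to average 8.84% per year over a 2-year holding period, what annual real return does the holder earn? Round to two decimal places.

With constant rates the annual real return is the same each year: (1+12.31%)/(1+8.84%) − 1 = 0.03188.

3.19%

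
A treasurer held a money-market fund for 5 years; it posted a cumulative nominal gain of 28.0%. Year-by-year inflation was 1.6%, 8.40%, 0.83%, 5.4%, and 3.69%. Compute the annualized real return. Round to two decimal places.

1.07%

Cumulative inflation factor: 1.016 × 1.0840 × 1.0083 × 1.054 × 1.0369 ≈ 1.21364.
Nominal growth factor: 1.28000. Real growth factor = 1.28000 / 1.21364 ≈ 1.05468.
Annualized: 1.05468^(1/5) − 1 ≈ 0.01070.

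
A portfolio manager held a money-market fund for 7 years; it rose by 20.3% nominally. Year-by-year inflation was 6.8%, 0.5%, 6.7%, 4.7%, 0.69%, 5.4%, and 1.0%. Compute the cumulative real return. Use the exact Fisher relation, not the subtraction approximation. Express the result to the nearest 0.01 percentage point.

-6.40%

Cumulative inflation factor: 1.068 × 1.005 × 1.067 × 1.047 × 1.0069 × 1.054 × 1.010 ≈ 1.28528.
Nominal growth factor: 1.20300. Real growth factor = 1.20300 / 1.28528 ≈ 0.93598.
Total real return ≈ -6.4015%.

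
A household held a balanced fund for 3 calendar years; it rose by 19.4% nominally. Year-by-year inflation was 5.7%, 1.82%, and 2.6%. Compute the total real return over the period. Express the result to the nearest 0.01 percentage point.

Cumulative inflation factor: 1.057 × 1.0182 × 1.026 ≈ 1.10422.
Nominal growth factor: 1.19400. Real growth factor = 1.19400 / 1.10422 ≈ 1.08131.
Total real return ≈ 8.1307%.

8.13%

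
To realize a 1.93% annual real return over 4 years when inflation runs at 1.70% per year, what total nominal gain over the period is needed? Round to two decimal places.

15.48%

Required annual nominal rate: (1+1.93%)(1+1.70%) − 1 = 3.66281%.
Cumulative over 4 years: (1 + 0.0366281)^4 − 1 ≈ 0.15476.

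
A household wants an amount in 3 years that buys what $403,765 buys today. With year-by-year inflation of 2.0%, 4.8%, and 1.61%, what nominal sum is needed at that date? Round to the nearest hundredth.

Cumulative price-level factor: 1.020 × 1.048 × 1.0161 = 1.086170256.
The nominal amount required is $403,765 scaled up by that factor.

$438,557.53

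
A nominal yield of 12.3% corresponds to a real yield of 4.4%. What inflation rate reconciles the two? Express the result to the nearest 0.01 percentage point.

7.57%

From (1+r_nom) = (1+r_real)(1+π), we get 1+π = (1 + 12.3%)/(1 + 4.4%) = 1.123/1.044 ≈ 1.07567.
So π ≈ 7.5670%.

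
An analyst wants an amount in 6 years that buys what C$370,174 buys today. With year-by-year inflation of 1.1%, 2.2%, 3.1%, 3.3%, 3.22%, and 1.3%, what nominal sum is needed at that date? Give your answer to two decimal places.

C$425,931.98

Cumulative price-level factor: 1.011 × 1.022 × 1.031 × 1.033 × 1.0322 × 1.013 ≈ 1.1506264107.
The nominal amount required is C$370,174 scaled up by that factor.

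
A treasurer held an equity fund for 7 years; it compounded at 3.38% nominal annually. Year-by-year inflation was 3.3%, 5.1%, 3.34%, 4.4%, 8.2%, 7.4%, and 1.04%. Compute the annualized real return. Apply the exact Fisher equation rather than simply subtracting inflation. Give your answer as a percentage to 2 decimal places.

-1.22%

Cumulative inflation factor: 1.033 × 1.051 × 1.0334 × 1.044 × 1.082 × 1.074 × 1.0104 ≈ 1.37530.
Nominal growth factor: 1.26199. Real growth factor = 1.26199 / 1.37530 ≈ 0.91761.
Annualized: 0.91761^(1/7) − 1 ≈ -0.01221.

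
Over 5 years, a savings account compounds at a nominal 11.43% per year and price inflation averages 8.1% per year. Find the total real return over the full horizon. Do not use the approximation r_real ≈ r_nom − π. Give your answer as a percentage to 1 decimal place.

16.4%

The annual real rate is (1+11.43%)/(1+8.1%) − 1 = 3.0805%.
Compounded over 5 years: (1 + 0.030805)^5 − 1 ≈ 0.16381.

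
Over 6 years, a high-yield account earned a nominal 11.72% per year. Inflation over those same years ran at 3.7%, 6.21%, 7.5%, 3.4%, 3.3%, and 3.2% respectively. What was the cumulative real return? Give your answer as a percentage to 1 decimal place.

Cumulative inflation factor: 1.037 × 1.0621 × 1.075 × 1.034 × 1.033 × 1.032 ≈ 1.30513.
Nominal growth factor: 1.94440. Real growth factor = 1.94440 / 1.30513 ≈ 1.48982.
Total real return ≈ 48.9815%.

49.0%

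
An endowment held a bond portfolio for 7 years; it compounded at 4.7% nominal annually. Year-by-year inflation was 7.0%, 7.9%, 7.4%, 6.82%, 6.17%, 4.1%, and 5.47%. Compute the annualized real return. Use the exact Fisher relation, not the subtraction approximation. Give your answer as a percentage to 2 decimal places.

Cumulative inflation factor: 1.070 × 1.079 × 1.074 × 1.0682 × 1.0617 × 1.041 × 1.0547 ≈ 1.54399.
Nominal growth factor: 1.37920. Real growth factor = 1.37920 / 1.54399 ≈ 0.89327.
Annualized: 0.89327^(1/7) − 1 ≈ -0.01599.

-1.60%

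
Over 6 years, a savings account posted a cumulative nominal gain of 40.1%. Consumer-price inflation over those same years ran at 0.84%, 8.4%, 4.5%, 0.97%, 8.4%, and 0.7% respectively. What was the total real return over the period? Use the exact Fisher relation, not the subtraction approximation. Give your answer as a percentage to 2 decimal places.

Cumulative inflation factor: 1.0084 × 1.084 × 1.045 × 1.0097 × 1.084 × 1.007 ≈ 1.25901.
Nominal growth factor: 1.40100. Real growth factor = 1.40100 / 1.25901 ≈ 1.11278.
Total real return ≈ 11.2778%.

11.28%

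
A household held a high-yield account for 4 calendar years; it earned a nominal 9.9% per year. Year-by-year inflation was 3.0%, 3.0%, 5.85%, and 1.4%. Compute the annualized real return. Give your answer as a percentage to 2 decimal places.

Cumulative inflation factor: 1.030 × 1.030 × 1.0585 × 1.014 ≈ 1.13868.
Nominal growth factor: 1.45878. Real growth factor = 1.45878 / 1.13868 ≈ 1.28111.
Annualized: 1.28111^(1/4) − 1 ≈ 0.06389.

6.39%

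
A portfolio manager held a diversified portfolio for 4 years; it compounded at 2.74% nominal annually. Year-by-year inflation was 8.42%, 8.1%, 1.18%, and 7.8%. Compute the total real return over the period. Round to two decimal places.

-12.84%

Cumulative inflation factor: 1.0842 × 1.081 × 1.0118 × 1.078 ≈ 1.27835.
Nominal growth factor: 1.11419. Real growth factor = 1.11419 / 1.27835 ≈ 0.87158.
Total real return ≈ -12.8415%.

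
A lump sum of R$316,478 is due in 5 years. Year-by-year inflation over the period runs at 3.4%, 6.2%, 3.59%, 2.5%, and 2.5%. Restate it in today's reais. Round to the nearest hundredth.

Price-level factor over 5 years: 1.034 × 1.062 × 1.0359 × 1.025 × 1.025 ≈ 1.1951175374.
Purchasing power today: R$316,478 divided by that factor.

R$264,809.10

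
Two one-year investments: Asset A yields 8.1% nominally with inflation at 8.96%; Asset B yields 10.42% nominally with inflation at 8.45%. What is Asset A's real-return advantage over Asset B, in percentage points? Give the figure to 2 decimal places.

-2.61

Asset A real return: 1.081/1.0896 − 1 = -0.789%.
Asset B real return: 1.1042/1.0845 − 1 = 1.817%.
Difference: -0.789 − 1.817 = -2.606 pp.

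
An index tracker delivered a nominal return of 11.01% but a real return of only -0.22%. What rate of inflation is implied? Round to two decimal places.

11.25%

From (1+r_nom) = (1+r_real)(1+π), we get 1+π = (1 + 11.01%)/(1 − 0.22%) = 1.1101/0.9978 ≈ 1.11255.
So π ≈ 11.2548%.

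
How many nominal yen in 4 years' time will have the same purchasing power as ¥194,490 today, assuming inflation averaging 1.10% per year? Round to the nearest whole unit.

¥203,190

Cumulative price-level factor: (1+1.10%)^4 ≈ 1.0447313386.
The nominal amount required is ¥194,490 scaled up by that factor.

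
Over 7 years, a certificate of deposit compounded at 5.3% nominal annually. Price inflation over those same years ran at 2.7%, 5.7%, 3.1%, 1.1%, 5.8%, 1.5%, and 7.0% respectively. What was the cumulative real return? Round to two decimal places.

10.41%

Cumulative inflation factor: 1.027 × 1.057 × 1.031 × 1.011 × 1.058 × 1.015 × 1.070 ≈ 1.30014.
Nominal growth factor: 1.43548. Real growth factor = 1.43548 / 1.30014 ≈ 1.10410.
Total real return ≈ 10.4099%.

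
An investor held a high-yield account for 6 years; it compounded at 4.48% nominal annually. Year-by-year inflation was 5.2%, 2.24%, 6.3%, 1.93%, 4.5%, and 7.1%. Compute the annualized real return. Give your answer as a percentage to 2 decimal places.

-0.05%

Cumulative inflation factor: 1.052 × 1.0224 × 1.063 × 1.0193 × 1.045 × 1.071 ≈ 1.30430.
Nominal growth factor: 1.30077. Real growth factor = 1.30077 / 1.30430 ≈ 0.99729.
Annualized: 0.99729^(1/6) − 1 ≈ -0.00045.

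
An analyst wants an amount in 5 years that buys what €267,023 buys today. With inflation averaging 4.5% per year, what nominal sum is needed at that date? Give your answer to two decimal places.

Cumulative price-level factor: (1+4.5%)^5 ≈ 1.2461819377.
Multiplying €267,023 by the price-level factor gives the future nominal sum.

€332,759.24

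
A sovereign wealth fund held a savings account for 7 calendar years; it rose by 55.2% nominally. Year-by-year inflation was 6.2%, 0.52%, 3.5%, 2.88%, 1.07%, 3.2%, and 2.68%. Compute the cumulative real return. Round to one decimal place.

Cumulative inflation factor: 1.062 × 1.0052 × 1.035 × 1.0288 × 1.0107 × 1.032 × 1.0268 ≈ 1.21741.
Nominal growth factor: 1.55200. Real growth factor = 1.55200 / 1.21741 ≈ 1.27484.
Total real return ≈ 27.4840%.

27.5%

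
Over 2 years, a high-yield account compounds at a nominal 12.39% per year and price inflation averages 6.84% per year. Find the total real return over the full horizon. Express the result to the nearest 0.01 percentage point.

The annual real rate is (1+12.39%)/(1+6.84%) − 1 = 5.1947%.
Compounded over 2 years: (1 + 0.051947)^2 − 1 ≈ 0.10659.

10.66%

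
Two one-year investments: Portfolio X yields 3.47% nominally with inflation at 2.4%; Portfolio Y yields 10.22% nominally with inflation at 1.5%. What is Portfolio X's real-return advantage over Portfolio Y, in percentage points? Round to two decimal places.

-7.55

Portfolio X real return: 1.0347/1.024 − 1 = 1.045%.
Portfolio Y real return: 1.1022/1.015 − 1 = 8.591%.
Difference: 1.045 − 8.591 = -7.546 pp.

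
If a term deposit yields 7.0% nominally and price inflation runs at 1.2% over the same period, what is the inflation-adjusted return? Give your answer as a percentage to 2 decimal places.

Real return via the Fisher equation: (1 + 7.0%)/(1 + 1.2%) − 1 = 1.070/1.012 − 1 ≈ 0.05731.

5.73%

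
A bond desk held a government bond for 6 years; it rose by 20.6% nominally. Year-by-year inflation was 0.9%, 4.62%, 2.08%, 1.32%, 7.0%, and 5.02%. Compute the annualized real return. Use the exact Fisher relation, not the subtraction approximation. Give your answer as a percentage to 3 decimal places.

-0.286%

Cumulative inflation factor: 1.009 × 1.0462 × 1.0208 × 1.0132 × 1.070 × 1.0502 ≈ 1.22687.
Nominal growth factor: 1.20600. Real growth factor = 1.20600 / 1.22687 ≈ 0.98299.
Annualized: 0.98299^(1/6) − 1 ≈ -0.00286.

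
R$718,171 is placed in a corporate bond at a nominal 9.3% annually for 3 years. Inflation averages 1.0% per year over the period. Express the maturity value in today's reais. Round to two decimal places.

Nominal value at maturity: R$718,171 × (1 + 9.3%)^3 ≈ R$937,752.76.
Price-level factor over 3 years: (1 + 1.0%)^3 = 1.030301.
The maturity value deflated by that factor is the answer in today's purchasing power.

R$910,173.59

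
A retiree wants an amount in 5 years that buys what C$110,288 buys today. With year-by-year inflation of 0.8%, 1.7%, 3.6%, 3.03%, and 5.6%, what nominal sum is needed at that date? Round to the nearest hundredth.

C$127,437.46

Cumulative price-level factor: 1.008 × 1.017 × 1.036 × 1.0303 × 1.056 ≈ 1.1554970963.
Multiplying C$110,288 by the price-level factor gives the future nominal sum.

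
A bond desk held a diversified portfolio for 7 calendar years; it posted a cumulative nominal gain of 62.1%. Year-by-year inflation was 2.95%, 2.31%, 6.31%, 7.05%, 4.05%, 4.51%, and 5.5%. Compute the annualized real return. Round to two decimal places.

2.38%

Cumulative inflation factor: 1.0295 × 1.0231 × 1.0631 × 1.0705 × 1.0405 × 1.0451 × 1.055 ≈ 1.37517.
Nominal growth factor: 1.62100. Real growth factor = 1.62100 / 1.37517 ≈ 1.17876.
Annualized: 1.17876^(1/7) − 1 ≈ 0.02377.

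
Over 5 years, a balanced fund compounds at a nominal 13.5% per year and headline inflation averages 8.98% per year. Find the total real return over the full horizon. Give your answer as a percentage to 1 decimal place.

The annual real rate is (1+13.5%)/(1+8.98%) − 1 = 4.1476%.
Compounded over 5 years: (1 + 0.041476)^5 − 1 ≈ 0.22531.

22.5%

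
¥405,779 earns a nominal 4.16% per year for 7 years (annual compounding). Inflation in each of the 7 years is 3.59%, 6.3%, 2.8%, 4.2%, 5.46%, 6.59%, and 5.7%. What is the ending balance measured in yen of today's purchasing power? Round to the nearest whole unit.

Nominal value at maturity: ¥405,779 × (1 + 4.16%)^7 ≈ ¥539,755.
Price-level factor over 7 years: 1.0359 × 1.063 × 1.028 × 1.042 × 1.0546 × 1.0659 × 1.057 ≈ 1.4014936931.
The maturity value deflated by that factor is the answer in today's purchasing power.

¥385,128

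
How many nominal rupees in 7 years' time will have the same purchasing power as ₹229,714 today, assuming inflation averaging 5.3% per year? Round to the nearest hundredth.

₹329,750.96

Cumulative price-level factor: (1+5.3%)^7 ≈ 1.4354848003.
Multiplying ₹229,714 by the price-level factor gives the future nominal sum.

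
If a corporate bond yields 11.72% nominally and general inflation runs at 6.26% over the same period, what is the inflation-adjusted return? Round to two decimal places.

Real return via the Fisher equation: (1 + 11.72%)/(1 + 6.26%) − 1 = 1.1172/1.0626 − 1 ≈ 0.05138.

5.14%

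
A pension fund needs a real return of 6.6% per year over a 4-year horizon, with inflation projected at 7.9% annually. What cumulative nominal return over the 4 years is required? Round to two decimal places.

Required annual nominal rate: (1+6.6%)(1+7.9%) − 1 = 15.0214%.
Cumulative over 4 years: (1 + 0.150214)^4 − 1 ≈ 0.75031.

75.03%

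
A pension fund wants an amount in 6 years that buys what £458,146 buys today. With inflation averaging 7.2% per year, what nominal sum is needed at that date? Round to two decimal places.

£695,300.61

Cumulative price-level factor: (1+7.2%)^6 ≈ 1.5176398167.
The nominal amount required is £458,146 scaled up by that factor.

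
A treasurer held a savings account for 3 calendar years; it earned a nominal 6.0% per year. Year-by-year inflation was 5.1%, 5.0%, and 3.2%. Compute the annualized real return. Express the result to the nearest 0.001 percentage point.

Cumulative inflation factor: 1.051 × 1.050 × 1.032 ≈ 1.13886.
Nominal growth factor: 1.19102. Real growth factor = 1.19102 / 1.13886 ≈ 1.04579.
Annualized: 1.04579^(1/3) − 1 ≈ 0.01504.

1.504%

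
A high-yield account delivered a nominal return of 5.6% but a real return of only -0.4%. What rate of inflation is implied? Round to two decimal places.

6.02%

From (1+r_nom) = (1+r_real)(1+π), we get 1+π = (1 + 5.6%)/(1 − 0.4%) = 1.056/0.996 ≈ 1.06024.
So π ≈ 6.0241%.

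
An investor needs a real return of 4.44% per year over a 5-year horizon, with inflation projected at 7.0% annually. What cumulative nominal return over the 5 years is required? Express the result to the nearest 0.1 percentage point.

Required annual nominal rate: (1+4.44%)(1+7.0%) − 1 = 11.7508%.
Cumulative over 5 years: (1 + 0.117508)^5 − 1 ≈ 0.74282.

74.3%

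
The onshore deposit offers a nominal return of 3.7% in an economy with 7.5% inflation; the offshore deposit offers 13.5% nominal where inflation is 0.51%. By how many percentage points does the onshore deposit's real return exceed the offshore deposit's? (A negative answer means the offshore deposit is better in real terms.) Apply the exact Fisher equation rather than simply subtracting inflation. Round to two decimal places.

-16.46

The onshore deposit real return: 1.037/1.075 − 1 = -3.535%.
The offshore deposit real return: 1.135/1.0051 − 1 = 12.924%.
Difference: -3.535 − 12.924 = -16.459 pp.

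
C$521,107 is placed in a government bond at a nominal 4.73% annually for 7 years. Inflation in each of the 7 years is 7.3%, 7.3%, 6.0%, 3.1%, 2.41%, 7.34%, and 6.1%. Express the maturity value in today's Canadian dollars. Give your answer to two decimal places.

C$490,728.54

Nominal value at maturity: C$521,107 × (1 + 4.73%)^7 ≈ C$720,152.76.
Price-level factor over 7 years: 1.073 × 1.073 × 1.060 × 1.031 × 1.0241 × 1.0734 × 1.061 ≈ 1.4675175899.
The maturity value deflated by that factor is the answer in today's purchasing power.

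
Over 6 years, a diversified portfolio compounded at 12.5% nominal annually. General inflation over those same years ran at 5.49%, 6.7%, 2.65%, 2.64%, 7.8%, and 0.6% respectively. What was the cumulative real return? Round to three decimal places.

Cumulative inflation factor: 1.0549 × 1.067 × 1.0265 × 1.0264 × 1.078 × 1.006 ≈ 1.28608.
Nominal growth factor: 2.02729. Real growth factor = 2.02729 / 1.28608 ≈ 1.57633.
Total real return ≈ 57.6330%.

57.633%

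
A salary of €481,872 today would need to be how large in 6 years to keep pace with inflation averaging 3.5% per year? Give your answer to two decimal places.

Cumulative price-level factor: (1+3.5%)^6 ≈ 1.2292553263.
Multiplying €481,872 by the price-level factor gives the future nominal sum.

€592,343.72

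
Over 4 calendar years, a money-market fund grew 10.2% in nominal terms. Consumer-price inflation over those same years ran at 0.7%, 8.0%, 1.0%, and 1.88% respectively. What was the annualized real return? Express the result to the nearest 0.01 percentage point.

Cumulative inflation factor: 1.007 × 1.080 × 1.010 × 1.0188 ≈ 1.11909.
Nominal growth factor: 1.10200. Real growth factor = 1.10200 / 1.11909 ≈ 0.98473.
Annualized: 0.98473^(1/4) − 1 ≈ -0.00384.

-0.38%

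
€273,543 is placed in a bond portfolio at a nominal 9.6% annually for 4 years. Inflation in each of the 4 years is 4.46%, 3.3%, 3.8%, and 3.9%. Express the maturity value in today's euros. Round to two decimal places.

€339,159.96

Nominal value at maturity: €273,543 × (1 + 9.6%)^4 ≈ €394,700.63.
Price-level factor over 4 years: 1.0446 × 1.033 × 1.038 × 1.039 ≈ 1.1637595130.
Dividing the nominal maturity value by the price-level factor gives the value in today's money.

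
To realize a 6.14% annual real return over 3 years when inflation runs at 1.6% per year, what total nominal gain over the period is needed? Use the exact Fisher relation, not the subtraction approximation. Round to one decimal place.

Required annual nominal rate: (1+6.14%)(1+1.6%) − 1 = 7.83824%.
Cumulative over 3 years: (1 + 0.0783824)^3 − 1 ≈ 0.25406.

25.4%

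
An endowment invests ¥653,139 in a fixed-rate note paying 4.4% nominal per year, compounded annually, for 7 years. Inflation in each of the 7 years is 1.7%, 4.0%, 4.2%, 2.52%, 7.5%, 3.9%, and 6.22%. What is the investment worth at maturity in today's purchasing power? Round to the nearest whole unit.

Nominal value at maturity: ¥653,139 × (1 + 4.4%)^7 ≈ ¥882,895.
Price-level factor over 7 years: 1.017 × 1.040 × 1.042 × 1.0252 × 1.075 × 1.039 × 1.0622 ≈ 1.3404817868.
The maturity value deflated by that factor is the answer in today's purchasing power.

¥658,640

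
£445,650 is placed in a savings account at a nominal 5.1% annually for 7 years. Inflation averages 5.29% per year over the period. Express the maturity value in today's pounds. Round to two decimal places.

Nominal value at maturity: £445,650 × (1 + 5.1%)^7 ≈ £631,266.76.
Price-level factor over 7 years: (1 + 5.29%)^7 ≈ 1.4345308087.
The maturity value deflated by that factor is the answer in today's purchasing power.

£440,051.03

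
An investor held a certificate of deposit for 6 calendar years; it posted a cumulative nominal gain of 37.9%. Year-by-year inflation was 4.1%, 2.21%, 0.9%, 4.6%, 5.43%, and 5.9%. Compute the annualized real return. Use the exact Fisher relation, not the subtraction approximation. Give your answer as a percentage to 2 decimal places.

Cumulative inflation factor: 1.041 × 1.0221 × 1.009 × 1.046 × 1.0543 × 1.059 ≈ 1.25380.
Nominal growth factor: 1.37900. Real growth factor = 1.37900 / 1.25380 ≈ 1.09986.
Annualized: 1.09986^(1/6) − 1 ≈ 0.01599.

1.60%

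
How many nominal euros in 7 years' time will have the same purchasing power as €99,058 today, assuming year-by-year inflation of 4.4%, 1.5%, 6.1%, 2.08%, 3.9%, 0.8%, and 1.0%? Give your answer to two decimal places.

Cumulative price-level factor: 1.044 × 1.015 × 1.061 × 1.0208 × 1.039 × 1.008 × 1.010 ≈ 1.2140037818.
The nominal amount required is €99,058 scaled up by that factor.

€120,256.79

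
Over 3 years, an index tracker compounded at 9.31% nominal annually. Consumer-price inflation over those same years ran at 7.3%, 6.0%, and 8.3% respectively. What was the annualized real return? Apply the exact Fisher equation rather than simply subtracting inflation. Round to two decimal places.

Cumulative inflation factor: 1.073 × 1.060 × 1.083 ≈ 1.23178.
Nominal growth factor: 1.30611. Real growth factor = 1.30611 / 1.23178 ≈ 1.06034.
Annualized: 1.06034^(1/3) − 1 ≈ 0.01972.

1.97%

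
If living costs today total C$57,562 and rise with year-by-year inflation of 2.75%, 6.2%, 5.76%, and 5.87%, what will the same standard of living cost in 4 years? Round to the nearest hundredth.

C$70,329.35

Cumulative price-level factor: 1.0275 × 1.062 × 1.0576 × 1.0587 ≈ 1.2218016365.
Multiplying C$57,562 by the price-level factor gives the future nominal sum.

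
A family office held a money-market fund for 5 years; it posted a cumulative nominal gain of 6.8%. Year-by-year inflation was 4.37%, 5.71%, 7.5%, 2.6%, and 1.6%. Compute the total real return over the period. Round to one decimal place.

Cumulative inflation factor: 1.0437 × 1.0571 × 1.075 × 1.026 × 1.016 ≈ 1.23635.
Nominal growth factor: 1.06800. Real growth factor = 1.06800 / 1.23635 ≈ 0.86383.
Total real return ≈ -13.6167%.

-13.6%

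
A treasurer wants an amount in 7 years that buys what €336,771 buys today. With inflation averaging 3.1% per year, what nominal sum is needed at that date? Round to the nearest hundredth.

€417,008.92

Cumulative price-level factor: (1+3.1%)^7 ≈ 1.2382566157.
Multiplying €336,771 by the price-level factor gives the future nominal sum.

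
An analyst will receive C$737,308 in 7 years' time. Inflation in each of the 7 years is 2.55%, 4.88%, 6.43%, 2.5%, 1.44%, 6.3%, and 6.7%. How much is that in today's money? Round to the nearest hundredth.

Price-level factor over 7 years: 1.0255 × 1.0488 × 1.0643 × 1.025 × 1.0144 × 1.063 × 1.067 ≈ 1.3499671341.
Purchasing power today: C$737,308 divided by that factor.

C$546,167.37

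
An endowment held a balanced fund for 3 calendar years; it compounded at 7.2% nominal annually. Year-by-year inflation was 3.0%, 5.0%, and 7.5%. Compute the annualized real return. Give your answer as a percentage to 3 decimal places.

Cumulative inflation factor: 1.030 × 1.050 × 1.075 ≈ 1.16261.
Nominal growth factor: 1.23193. Real growth factor = 1.23193 / 1.16261 ≈ 1.05962.
Annualized: 1.05962^(1/3) − 1 ≈ 0.01949.

1.949%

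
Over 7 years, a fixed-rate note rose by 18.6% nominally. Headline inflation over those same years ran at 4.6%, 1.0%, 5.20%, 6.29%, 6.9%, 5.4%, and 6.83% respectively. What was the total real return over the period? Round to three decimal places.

-16.591%

Cumulative inflation factor: 1.046 × 1.010 × 1.0520 × 1.0629 × 1.069 × 1.054 × 1.0683 ≈ 1.42191.
Nominal growth factor: 1.18600. Real growth factor = 1.18600 / 1.42191 ≈ 0.83409.
Total real return ≈ -16.5912%.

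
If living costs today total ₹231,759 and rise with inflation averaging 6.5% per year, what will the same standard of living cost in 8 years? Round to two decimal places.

Cumulative price-level factor: (1+6.5%)^8 ≈ 1.6549956713.
The nominal amount required is ₹231,759 scaled up by that factor.

₹383,560.14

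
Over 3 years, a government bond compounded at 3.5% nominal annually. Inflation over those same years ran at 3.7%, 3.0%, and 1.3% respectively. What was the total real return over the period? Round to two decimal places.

Cumulative inflation factor: 1.037 × 1.030 × 1.013 ≈ 1.08200.
Nominal growth factor: 1.10872. Real growth factor = 1.10872 / 1.08200 ≈ 1.02470.
Total real return ≈ 2.4697%.

2.47%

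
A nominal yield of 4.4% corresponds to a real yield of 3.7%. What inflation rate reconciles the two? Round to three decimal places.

0.675%

From (1+r_nom) = (1+r_real)(1+π), we get 1+π = (1 + 4.4%)/(1 + 3.7%) = 1.044/1.037 ≈ 1.00675.
So π ≈ 0.6750%.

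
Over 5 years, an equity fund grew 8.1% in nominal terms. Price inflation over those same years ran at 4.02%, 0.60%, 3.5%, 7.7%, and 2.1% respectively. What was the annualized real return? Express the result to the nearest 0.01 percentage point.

-1.92%

Cumulative inflation factor: 1.0402 × 1.0060 × 1.035 × 1.077 × 1.021 ≈ 1.19096.
Nominal growth factor: 1.08100. Real growth factor = 1.08100 / 1.19096 ≈ 0.90767.
Annualized: 0.90767^(1/5) − 1 ≈ -0.01919.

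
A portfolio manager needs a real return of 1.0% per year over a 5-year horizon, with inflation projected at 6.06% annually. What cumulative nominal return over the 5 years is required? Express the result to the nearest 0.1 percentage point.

41.0%

Required annual nominal rate: (1+1.0%)(1+6.06%) − 1 = 7.1206%.
Cumulative over 5 years: (1 + 0.071206)^5 − 1 ≈ 0.41047.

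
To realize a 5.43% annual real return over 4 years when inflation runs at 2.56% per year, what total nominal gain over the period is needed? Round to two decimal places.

36.70%

Required annual nominal rate: (1+5.43%)(1+2.56%) − 1 = 8.129008%.
Cumulative over 4 years: (1 + 0.08129008)^4 − 1 ≈ 0.36700.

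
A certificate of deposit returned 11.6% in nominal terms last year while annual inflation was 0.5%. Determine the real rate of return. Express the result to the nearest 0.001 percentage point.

11.045%

Real return via the Fisher equation: (1 + 11.6%)/(1 + 0.5%) − 1 = 1.116/1.005 − 1 ≈ 0.11045.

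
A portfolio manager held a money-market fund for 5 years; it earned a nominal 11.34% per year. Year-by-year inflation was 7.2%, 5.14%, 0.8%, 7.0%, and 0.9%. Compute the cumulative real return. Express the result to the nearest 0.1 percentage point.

Cumulative inflation factor: 1.072 × 1.0514 × 1.008 × 1.070 × 1.009 ≈ 1.22659.
Nominal growth factor: 1.71102. Real growth factor = 1.71102 / 1.22659 ≈ 1.39495.
Total real return ≈ 39.4947%.

39.5%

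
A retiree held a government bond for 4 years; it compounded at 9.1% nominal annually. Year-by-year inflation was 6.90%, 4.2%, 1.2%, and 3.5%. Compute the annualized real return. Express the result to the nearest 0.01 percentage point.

4.97%

Cumulative inflation factor: 1.0690 × 1.042 × 1.012 × 1.035 ≈ 1.16672.
Nominal growth factor: 1.41677. Real growth factor = 1.41677 / 1.16672 ≈ 1.21432.
Annualized: 1.21432^(1/4) − 1 ≈ 0.04974.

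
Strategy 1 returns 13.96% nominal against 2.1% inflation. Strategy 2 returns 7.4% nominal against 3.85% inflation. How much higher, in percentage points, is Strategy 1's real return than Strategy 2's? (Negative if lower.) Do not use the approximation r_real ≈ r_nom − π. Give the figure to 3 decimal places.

8.198

Strategy 1 real return: 1.1396/1.021 − 1 = 11.6161%.
Strategy 2 real return: 1.074/1.0385 − 1 = 3.4184%.
Difference: 11.6161 − 3.4184 = 8.1977 pp.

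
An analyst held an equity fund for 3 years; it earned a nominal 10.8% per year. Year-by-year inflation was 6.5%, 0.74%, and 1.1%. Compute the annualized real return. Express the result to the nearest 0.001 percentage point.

Cumulative inflation factor: 1.065 × 1.0074 × 1.011 ≈ 1.08468.
Nominal growth factor: 1.36025. Real growth factor = 1.36025 / 1.08468 ≈ 1.25405.
Annualized: 1.25405^(1/3) − 1 ≈ 0.07838.

7.838%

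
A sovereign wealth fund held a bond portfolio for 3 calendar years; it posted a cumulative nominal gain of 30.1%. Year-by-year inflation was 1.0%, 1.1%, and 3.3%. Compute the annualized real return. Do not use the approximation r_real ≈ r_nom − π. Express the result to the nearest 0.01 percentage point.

Cumulative inflation factor: 1.010 × 1.011 × 1.033 ≈ 1.05481.
Nominal growth factor: 1.30100. Real growth factor = 1.30100 / 1.05481 ≈ 1.23340.
Annualized: 1.23340^(1/3) − 1 ≈ 0.07243.

7.24%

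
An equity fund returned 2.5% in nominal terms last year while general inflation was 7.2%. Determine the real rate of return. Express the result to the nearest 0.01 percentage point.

Real return via the Fisher equation: (1 + 2.5%)/(1 + 7.2%) − 1 = 1.025/1.072 − 1 ≈ -0.04384.

-4.38%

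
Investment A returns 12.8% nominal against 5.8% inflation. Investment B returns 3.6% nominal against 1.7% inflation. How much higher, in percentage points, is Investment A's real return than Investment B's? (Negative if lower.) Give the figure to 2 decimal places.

4.75

Investment A real return: 1.128/1.058 − 1 = 6.616%.
Investment B real return: 1.036/1.017 − 1 = 1.868%.
Difference: 6.616 − 1.868 = 4.748 pp.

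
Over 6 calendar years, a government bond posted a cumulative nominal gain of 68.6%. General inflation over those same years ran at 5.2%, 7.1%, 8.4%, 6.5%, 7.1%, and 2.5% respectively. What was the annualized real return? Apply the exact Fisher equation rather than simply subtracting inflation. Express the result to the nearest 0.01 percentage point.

2.81%

Cumulative inflation factor: 1.052 × 1.071 × 1.084 × 1.065 × 1.071 × 1.025 ≈ 1.42790.
Nominal growth factor: 1.68600. Real growth factor = 1.68600 / 1.42790 ≈ 1.18076.
Annualized: 1.18076^(1/6) − 1 ≈ 0.02808.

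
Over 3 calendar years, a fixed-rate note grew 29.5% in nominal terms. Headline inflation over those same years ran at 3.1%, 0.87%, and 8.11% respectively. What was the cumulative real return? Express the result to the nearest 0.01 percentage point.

Cumulative inflation factor: 1.031 × 1.0087 × 1.0811 ≈ 1.12431.
Nominal growth factor: 1.29500. Real growth factor = 1.29500 / 1.12431 ≈ 1.15182.
Total real return ≈ 15.1816%.

15.18%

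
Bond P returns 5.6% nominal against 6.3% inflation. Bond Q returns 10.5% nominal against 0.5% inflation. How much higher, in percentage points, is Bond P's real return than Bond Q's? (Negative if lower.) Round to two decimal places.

-10.61

Bond P real return: 1.056/1.063 − 1 = -0.659%.
Bond Q real return: 1.105/1.005 − 1 = 9.950%.
Difference: -0.659 − 9.950 = -10.609 pp.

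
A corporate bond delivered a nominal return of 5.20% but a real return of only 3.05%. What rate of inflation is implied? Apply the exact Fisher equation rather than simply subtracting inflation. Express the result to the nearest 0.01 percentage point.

2.09%

From (1+r_nom) = (1+r_real)(1+π), we get 1+π = (1 + 5.20%)/(1 + 3.05%) = 1.0520/1.0305 ≈ 1.02086.
So π ≈ 2.0864%.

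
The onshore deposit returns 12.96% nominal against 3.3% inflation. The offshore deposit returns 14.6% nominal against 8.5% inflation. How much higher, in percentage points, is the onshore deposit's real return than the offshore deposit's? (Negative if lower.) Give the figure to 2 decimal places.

The onshore deposit real return: 1.1296/1.033 − 1 = 9.351%.
The offshore deposit real return: 1.146/1.085 − 1 = 5.622%.
Difference: 9.351 − 5.622 = 3.729 pp.

3.73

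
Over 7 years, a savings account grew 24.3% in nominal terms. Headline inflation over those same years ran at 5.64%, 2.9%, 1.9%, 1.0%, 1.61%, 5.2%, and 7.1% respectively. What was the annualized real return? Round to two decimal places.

Cumulative inflation factor: 1.0564 × 1.029 × 1.019 × 1.010 × 1.0161 × 1.052 × 1.071 ≈ 1.28080.
Nominal growth factor: 1.24300. Real growth factor = 1.24300 / 1.28080 ≈ 0.97049.
Annualized: 0.97049^(1/7) − 1 ≈ -0.00427.

-0.43%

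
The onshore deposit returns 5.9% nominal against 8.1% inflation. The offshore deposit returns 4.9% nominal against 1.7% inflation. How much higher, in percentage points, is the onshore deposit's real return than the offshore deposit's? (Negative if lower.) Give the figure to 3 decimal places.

-5.182

The onshore deposit real return: 1.059/1.081 − 1 = -2.0352%.
The offshore deposit real return: 1.049/1.017 − 1 = 3.1465%.
Difference: -2.0352 − 3.1465 = -5.1817 pp.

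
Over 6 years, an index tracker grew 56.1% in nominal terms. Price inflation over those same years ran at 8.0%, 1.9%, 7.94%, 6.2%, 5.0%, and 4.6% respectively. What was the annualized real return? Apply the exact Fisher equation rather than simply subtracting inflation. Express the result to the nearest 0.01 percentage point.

2.01%

Cumulative inflation factor: 1.080 × 1.019 × 1.0794 × 1.062 × 1.050 × 1.046 ≈ 1.38556.
Nominal growth factor: 1.56100. Real growth factor = 1.56100 / 1.38556 ≈ 1.12662.
Annualized: 1.12662^(1/6) − 1 ≈ 0.02007.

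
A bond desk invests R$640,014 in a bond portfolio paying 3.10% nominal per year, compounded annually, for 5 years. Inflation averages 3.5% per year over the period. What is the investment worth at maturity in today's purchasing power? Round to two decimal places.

R$627,741.80

Nominal value at maturity: R$640,014 × (1 + 3.10%)^5 ≈ R$745,560.34.
Price-level factor over 5 years: (1 + 3.5%)^5 ≈ 1.1876863056.
The maturity value deflated by that factor is the answer in today's purchasing power.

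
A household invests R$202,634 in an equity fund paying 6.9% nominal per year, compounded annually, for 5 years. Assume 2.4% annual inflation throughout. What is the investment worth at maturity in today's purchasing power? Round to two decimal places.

R$251,247.10

Nominal value at maturity: R$202,634 × (1 + 6.9%)^5 ≈ R$282,879.09.
Price-level factor over 5 years: (1 + 2.4%)^5 ≈ 1.1258999068.
The maturity value deflated by that factor is the answer in today's purchasing power.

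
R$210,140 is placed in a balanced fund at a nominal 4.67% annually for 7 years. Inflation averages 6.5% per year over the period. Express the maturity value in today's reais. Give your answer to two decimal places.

R$186,130.29

Nominal value at maturity: R$210,140 × (1 + 4.67%)^7 ≈ R$289,243.96.
Price-level factor over 7 years: (1 + 6.5%)^7 ≈ 1.5539865458.
The maturity value deflated by that factor is the answer in today's purchasing power.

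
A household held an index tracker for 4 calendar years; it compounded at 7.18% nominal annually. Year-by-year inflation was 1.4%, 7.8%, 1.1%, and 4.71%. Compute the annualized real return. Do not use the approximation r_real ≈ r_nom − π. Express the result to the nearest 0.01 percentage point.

Cumulative inflation factor: 1.014 × 1.078 × 1.011 × 1.0471 ≈ 1.15717.
Nominal growth factor: 1.31964. Real growth factor = 1.31964 / 1.15717 ≈ 1.14040.
Annualized: 1.14040^(1/4) − 1 ≈ 0.03339.

3.34%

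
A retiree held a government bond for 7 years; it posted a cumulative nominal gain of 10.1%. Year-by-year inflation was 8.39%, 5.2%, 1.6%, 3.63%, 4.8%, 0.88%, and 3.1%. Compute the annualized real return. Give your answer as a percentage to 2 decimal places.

-2.44%

Cumulative inflation factor: 1.0839 × 1.052 × 1.016 × 1.0363 × 1.048 × 1.0088 × 1.031 ≈ 1.30861.
Nominal growth factor: 1.10100. Real growth factor = 1.10100 / 1.30861 ≈ 0.84135.
Annualized: 0.84135^(1/7) − 1 ≈ -0.02438.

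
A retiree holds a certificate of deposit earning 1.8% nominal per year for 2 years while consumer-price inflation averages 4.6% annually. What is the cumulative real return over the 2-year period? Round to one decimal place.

The annual real rate is (1+1.8%)/(1+4.6%) − 1 = -2.6769%.
Compounded over 2 years: (1 + -0.026769)^2 − 1 ≈ -0.05282.

-5.3%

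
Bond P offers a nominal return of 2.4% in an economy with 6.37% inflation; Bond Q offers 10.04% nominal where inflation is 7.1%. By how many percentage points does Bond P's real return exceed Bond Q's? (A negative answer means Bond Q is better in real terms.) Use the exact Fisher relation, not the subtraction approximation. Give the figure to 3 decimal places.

Bond P real return: 1.024/1.0637 − 1 = -3.7323%.
Bond Q real return: 1.1004/1.071 − 1 = 2.7451%.
Difference: -3.7323 − 2.7451 = -6.4774 pp.

-6.477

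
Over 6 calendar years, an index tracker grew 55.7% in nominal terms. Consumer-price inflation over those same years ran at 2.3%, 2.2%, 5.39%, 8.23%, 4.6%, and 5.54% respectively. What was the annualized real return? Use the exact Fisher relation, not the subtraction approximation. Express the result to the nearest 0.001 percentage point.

Cumulative inflation factor: 1.023 × 1.022 × 1.0539 × 1.0823 × 1.046 × 1.0554 ≈ 1.31650.
Nominal growth factor: 1.55700. Real growth factor = 1.55700 / 1.31650 ≈ 1.18268.
Annualized: 1.18268^(1/6) − 1 ≈ 0.02836.

2.836%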